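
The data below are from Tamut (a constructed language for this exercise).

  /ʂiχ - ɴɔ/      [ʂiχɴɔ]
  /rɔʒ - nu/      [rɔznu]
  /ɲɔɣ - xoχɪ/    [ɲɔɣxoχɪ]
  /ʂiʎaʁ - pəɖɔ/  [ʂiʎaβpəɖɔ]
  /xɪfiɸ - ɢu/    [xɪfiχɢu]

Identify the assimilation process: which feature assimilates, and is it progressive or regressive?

Underlying /ʒ/ is realised as [z] next to /n/; /n/ itself does not change.
The change postalveolar → alveolar matches the place of the following /n/, identifying this as place assimilation.
Manner and voice are unchanged, so the assimilation is partial, not total.
The same holds elsewhere in the data: /ʁ/ → [β] before /p/ (uvular → bilabial, matching bilabial); /ɸ/ → [χ] before /ɢ/ (bilabial → uvular, matching uvular) — only place changes, and always toward the following segment.
No alternation appears in [ʂiχɴɔ], [ɲɔɣxoχɪ]: there the adjacent consonants already agree in place (/χ/ and /ɴ/ are both uvular; /ɣ/ and /x/ are both velar), so these forms are consistent with the same rule.
Since the segment that changes precedes the conditioning segment, the assimilation is regressive.

regressive place assimilation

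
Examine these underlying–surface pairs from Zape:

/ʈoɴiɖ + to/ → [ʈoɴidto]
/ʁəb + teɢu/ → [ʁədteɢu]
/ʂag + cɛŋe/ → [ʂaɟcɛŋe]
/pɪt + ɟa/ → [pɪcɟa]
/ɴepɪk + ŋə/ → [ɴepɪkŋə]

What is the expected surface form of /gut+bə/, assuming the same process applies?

[gupbə]

The data show regressive place assimilation: /ɖ/ → [d] before /t/; /b/ → [d] before /t/; /g/ → [ɟ] before /c/; /t/ → [c] before /ɟ/. In each pair only place changes, matching the following consonant, while manner and voice stay constant.
No alternation appears in [ɴepɪkŋə]: there the adjacent consonants already agree in place (/k/ and /ŋ/ are both velar), so this form is consistent with the same rule.
The rule targets /t/ (voiceless alveolar stop), which sits before the trigger /b/ (bilabial).
The voiceless bilabial stop is [p], so /t/ → [p].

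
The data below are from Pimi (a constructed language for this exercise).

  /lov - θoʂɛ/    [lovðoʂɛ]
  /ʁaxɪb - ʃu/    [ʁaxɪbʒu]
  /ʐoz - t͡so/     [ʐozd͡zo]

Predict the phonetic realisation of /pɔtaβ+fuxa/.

The data show progressive voicing assimilation: /θ/ → [ð] after /v/; /ʃ/ → [ʒ] after /b/; /t͡s/ → [d͡z] after /z/. In each pair only voicing changes, matching the preceding consonant, while place and manner stay constant.
/f/ is a voiceless labiodental fricative. The preceding trigger /β/ is voiced, so /f/ must become voiced as well.
The voiced labiodental fricative is [v], so /f/ → [v].

[pɔtaβvuxa]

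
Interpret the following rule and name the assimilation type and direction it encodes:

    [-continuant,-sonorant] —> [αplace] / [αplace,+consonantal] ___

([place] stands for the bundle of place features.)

The shared variable α links the value of the place features (abbreviated [place]) on the target to the same value on the neighbouring segment, so place is the feature that assimilates.
Since the environment is written before the underscore, the trigger precedes the target; the direction is progressive.

progressive place assimilation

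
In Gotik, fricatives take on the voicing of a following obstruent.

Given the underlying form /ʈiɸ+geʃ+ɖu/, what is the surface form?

The rule targets /ɸ/ (voiceless bilabial fricative), which sits before the trigger /g/ (voiced).
A voiced bilabial fricative is [β], so the surface segment is [β].
The same rule applies at the second boundary: /ʃ/ → [ʒ] next to /ɖ/.

[ʈiβgeʒɖu]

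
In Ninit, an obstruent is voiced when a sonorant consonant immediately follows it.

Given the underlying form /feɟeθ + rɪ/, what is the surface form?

/θ/ is a voiceless dental fricative. The following trigger /r/ is voiced, so /θ/ must become voiced as well.
A voiced dental fricative is [ð], so the surface segment is [ð].

[feɟeðrɪ]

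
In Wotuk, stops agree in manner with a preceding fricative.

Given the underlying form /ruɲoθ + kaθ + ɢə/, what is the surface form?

[ruɲoθxaθʁə]

/k/ is a voiceless velar stop. The preceding trigger /θ/ is a fricative, so /k/ must become a fricative as well.
Changing only its manner to fricative gives [x] — the voiceless velar fricative.
The same rule applies at the second boundary: /ɢ/ → [ʁ] next to /θ/.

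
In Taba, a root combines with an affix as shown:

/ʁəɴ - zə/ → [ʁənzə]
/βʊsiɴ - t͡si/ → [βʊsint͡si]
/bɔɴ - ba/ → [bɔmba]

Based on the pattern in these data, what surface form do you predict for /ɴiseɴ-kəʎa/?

[ɴiseŋkəʎa]

The data show regressive place assimilation: /ɴ/ → [n] before /z/; /ɴ/ → [n] before /t͡s/; /ɴ/ → [m] before /b/. In each pair only place changes, matching the following consonant, while manner and voice stay constant.
The rule targets /ɴ/ (voiced uvular nasal), which sits before the trigger /k/ (velar).
A voiced velar nasal is [ŋ], so the surface segment is [ŋ].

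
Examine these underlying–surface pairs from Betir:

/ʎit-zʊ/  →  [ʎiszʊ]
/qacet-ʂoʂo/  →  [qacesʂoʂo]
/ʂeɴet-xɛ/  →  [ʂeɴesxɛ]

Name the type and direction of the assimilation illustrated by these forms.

Underlying /t/ is realised as [s] next to /z/; /z/ itself does not change.
/t/ is a stop while /z/ is a fricative; the output [s] is a fricative, matching the trigger — so the feature that spreads is manner.
Place and voice are unchanged, so the assimilation is partial, not total.
The same holds elsewhere in the data: /t/ → [s] before /ʂ/ (stop → fricative, matching a fricative); /t/ → [s] before /x/ (stop → fricative, matching a fricative) — only manner changes, and always toward the following segment.
Since the segment that changes precedes the conditioning segment, the assimilation is regressive.

regressive manner assimilation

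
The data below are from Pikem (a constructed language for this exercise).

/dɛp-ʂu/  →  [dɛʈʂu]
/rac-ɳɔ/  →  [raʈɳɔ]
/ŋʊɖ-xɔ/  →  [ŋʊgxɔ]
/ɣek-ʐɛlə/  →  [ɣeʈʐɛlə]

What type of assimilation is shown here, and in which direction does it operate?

Comparing underlying and surface forms, /p/ → [ʈ] is the alternation; the neighbouring /ʂ/ is constant.
The change bilabial → retroflex matches the place of the following /ʂ/, identifying this as place assimilation.
Manner and voice are unchanged, so the assimilation is partial, not total.
The other alternating forms pattern the same way: /c/ → [ʈ] before /ɳ/ (palatal → retroflex, matching retroflex); /ɖ/ → [g] before /x/ (retroflex → velar, matching velar); /k/ → [ʈ] before /ʐ/ (velar → retroflex, matching retroflex) — only place changes, and always toward the following segment.
The trigger is the following segment, so the direction is regressive (anticipatory).

regressive place assimilation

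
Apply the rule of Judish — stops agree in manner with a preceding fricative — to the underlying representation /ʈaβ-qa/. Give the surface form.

[ʈaβχa]

The rule targets /q/ (voiceless uvular stop), which sits after the trigger /β/ (fricative).
Changing only its manner to fricative gives [χ] — the voiceless uvular fricative.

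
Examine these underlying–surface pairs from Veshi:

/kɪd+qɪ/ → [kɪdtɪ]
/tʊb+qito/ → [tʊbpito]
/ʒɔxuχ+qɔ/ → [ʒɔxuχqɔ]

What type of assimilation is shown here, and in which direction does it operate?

progressive place assimilation

The segment that alternates is /q/, which surfaces as [t] when adjacent to /d/.
The change uvular → alveolar matches the place of the preceding /d/, identifying this as place assimilation.
Manner and voice are unchanged, so the assimilation is partial, not total.
Checking the remaining alternation: /q/ → [p] after /b/ (uvular → bilabial, matching bilabial) — only place changes, and always toward the preceding segment.
No alternation appears in [ʒɔxuχqɔ]: there the adjacent consonants already agree in place (/q/ and /χ/ are both uvular), so this form is consistent with the same rule.
The trigger is the preceding segment, so the direction is progressive (perseverative).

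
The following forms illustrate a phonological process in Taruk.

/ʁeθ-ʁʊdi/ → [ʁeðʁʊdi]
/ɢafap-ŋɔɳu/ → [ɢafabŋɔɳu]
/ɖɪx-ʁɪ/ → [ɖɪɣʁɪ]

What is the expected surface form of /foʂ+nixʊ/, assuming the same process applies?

The data show regressive voicing assimilation: /θ/ → [ð] before /ʁ/; /p/ → [b] before /ŋ/; /x/ → [ɣ] before /ʁ/. In each pair only voicing changes, matching the following consonant, while place and manner stay constant.
/ʂ/ is a voiceless retroflex fricative. The following trigger /n/ is voiced, so /ʂ/ must become voiced as well.
The voiced retroflex fricative is [ʐ], so /ʂ/ → [ʐ].

[foʐnixʊ]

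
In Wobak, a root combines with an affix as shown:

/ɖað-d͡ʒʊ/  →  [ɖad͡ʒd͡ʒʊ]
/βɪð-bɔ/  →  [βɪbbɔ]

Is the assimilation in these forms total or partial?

total assimilation

The segment that alternates is /ð/, which surfaces as [d͡ʒ] when adjacent to /d͡ʒ/.
The output [d͡ʒ] is identical to the trigger /d͡ʒ/ — every feature (place, manner, voicing) has been copied — so this is total assimilation.
The other form behaves the same way: /ð/ → [b] before /b/ — in each case the output is a copy of the following consonant.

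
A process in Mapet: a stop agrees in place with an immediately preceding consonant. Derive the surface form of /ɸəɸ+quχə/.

[ɸəɸpuχə]

The rule targets /q/ (voiceless uvular stop), which sits after the trigger /ɸ/ (bilabial).
The voiceless bilabial stop is [p], so /q/ → [p].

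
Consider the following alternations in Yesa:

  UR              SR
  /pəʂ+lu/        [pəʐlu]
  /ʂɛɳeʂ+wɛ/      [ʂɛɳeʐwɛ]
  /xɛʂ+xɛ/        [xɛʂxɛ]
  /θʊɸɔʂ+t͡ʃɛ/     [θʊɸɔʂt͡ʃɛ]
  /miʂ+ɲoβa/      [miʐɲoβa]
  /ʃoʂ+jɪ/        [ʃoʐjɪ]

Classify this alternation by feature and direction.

regressive voicing assimilation

Comparing underlying and surface forms, /ʂ/ → [ʐ] is the alternation; the neighbouring /l/ is constant.
The change voiceless → voiced matches the voicing of the following /l/, identifying this as voicing assimilation.
Place and manner are unchanged, so the assimilation is partial, not total.
Checking the remaining alternations: /ʂ/ → [ʐ] before /w/ (voiceless → voiced, matching voiced); /ʂ/ → [ʐ] before /ɲ/ (voiceless → voiced, matching voiced); /ʂ/ → [ʐ] before /j/ (voiceless → voiced, matching voiced) — only voicing changes, and always toward the following segment.
No alternation appears in [xɛʂxɛ], [θʊɸɔʂt͡ʃɛ]: there the adjacent consonants already agree in voicing (/ʂ/ and /x/ are both voiceless; /ʂ/ and /t͡ʃ/ are both voiceless), so these forms are consistent with the same rule.
Since the segment that changes precedes the conditioning segment, the assimilation is regressive.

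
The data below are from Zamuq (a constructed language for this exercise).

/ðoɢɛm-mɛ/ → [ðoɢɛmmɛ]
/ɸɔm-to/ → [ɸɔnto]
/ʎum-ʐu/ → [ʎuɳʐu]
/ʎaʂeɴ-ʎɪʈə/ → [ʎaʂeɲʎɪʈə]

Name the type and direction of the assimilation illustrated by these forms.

Comparing underlying and surface forms, /m/ → [n] is the alternation; the neighbouring /t/ is constant.
The change bilabial → alveolar matches the place of the following /t/, identifying this as place assimilation.
Manner and voice are unchanged, so the assimilation is partial, not total.
The other alternating forms pattern the same way: /m/ → [ɳ] before /ʐ/ (bilabial → retroflex, matching retroflex); /ɴ/ → [ɲ] before /ʎ/ (uvular → palatal, matching palatal) — only place changes, and always toward the following segment.
No alternation appears in [ðoɢɛmmɛ]: there the adjacent consonants already agree in place (/m/ and /m/ are both bilabial), so this form is consistent with the same rule.
Since the segment that changes precedes the conditioning segment, the assimilation is regressive.

regressive place assimilation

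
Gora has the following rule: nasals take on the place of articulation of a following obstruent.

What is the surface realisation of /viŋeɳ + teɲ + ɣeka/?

[viŋenteŋɣeka]

The rule targets /ɳ/ (voiced retroflex nasal), which sits before the trigger /t/ (alveolar).
A voiced alveolar nasal is [n], so the surface segment is [n].
At the second juncture, /ɲ/ likewise becomes [ŋ] adjacent to /ɣ/.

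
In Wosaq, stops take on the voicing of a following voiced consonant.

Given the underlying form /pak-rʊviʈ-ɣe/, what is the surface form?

[pagrʊviɖɣe]

/k/ is a voiceless velar stop. The following trigger /r/ is voiced, so /k/ must become voiced as well.
The voiced velar stop is [g], so /k/ → [g].
The same rule applies at the second boundary: /ʈ/ → [ɖ] next to /ɣ/.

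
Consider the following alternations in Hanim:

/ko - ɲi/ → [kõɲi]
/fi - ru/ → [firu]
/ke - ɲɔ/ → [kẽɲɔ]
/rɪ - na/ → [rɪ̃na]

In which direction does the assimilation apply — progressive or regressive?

The vowel /o/ surfaces as nasalised [õ] next to the following nasal /ɲ/ — it has acquired the [+nasal] feature of its neighbour.
The other forms show the same pattern: /e/ → [ẽ] before /ɲ/; /ɪ/ → [ɪ̃] before /n/ — each time a vowel is nasalised next to a following nasal.
No change occurs in [firu] because the vowel at the boundary is adjacent to an oral consonant, not a nasal (/i/ next to /r/).
Because the conditioning nasal is to the right of the vowel that changes, the process is regressive (anticipatory).

regressive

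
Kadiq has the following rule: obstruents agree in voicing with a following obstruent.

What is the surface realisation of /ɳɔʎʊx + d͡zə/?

[ɳɔʎʊɣd͡zə]

The rule targets /x/ (voiceless velar fricative), which sits before the trigger /d͡z/ (voiced).
Changing only its voicing to voiced gives [ɣ] — the voiced velar fricative.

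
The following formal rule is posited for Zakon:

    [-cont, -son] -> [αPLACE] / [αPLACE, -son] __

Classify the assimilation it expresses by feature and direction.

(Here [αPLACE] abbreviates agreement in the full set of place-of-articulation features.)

progressive place assimilation

The rule copies the place features (abbreviated [PLACE]) from the environment onto the target, so the assimilating feature is place.
Since the environment is written before the underscore, the trigger precedes the target; the direction is progressive.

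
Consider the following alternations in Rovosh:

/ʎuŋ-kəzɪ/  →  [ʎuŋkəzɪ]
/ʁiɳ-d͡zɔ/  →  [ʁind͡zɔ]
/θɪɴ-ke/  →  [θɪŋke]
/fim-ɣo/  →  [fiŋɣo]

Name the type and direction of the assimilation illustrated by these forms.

The segment that alternates is /ɳ/, which surfaces as [n] when adjacent to /d͡z/.
The change retroflex → alveolar matches the place of the following /d͡z/, identifying this as place assimilation.
Manner and voice are unchanged, so the assimilation is partial, not total.
Checking the remaining alternations: /ɴ/ → [ŋ] before /k/ (uvular → velar, matching velar); /m/ → [ŋ] before /ɣ/ (bilabial → velar, matching velar) — only place changes, and always toward the following segment.
Nothing changes in [ʎuŋkəzɪ]: there the adjacent consonants already agree in place (/ŋ/ and /k/ are both velar), so this form is consistent with the same rule.
Since the segment that changes precedes the conditioning segment, the assimilation is regressive.

regressive place assimilation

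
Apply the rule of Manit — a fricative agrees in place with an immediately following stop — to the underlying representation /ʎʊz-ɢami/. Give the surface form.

/z/ is a voiced alveolar fricative. The following trigger /ɢ/ is uvular, so /z/ must become uvular as well.
Changing only its place to uvular gives [ʁ] — the voiced uvular fricative.

[ʎʊʁɢami]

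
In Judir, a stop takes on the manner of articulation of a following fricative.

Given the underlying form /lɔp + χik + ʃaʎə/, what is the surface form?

The rule targets /p/ (voiceless bilabial stop), which sits before the trigger /χ/ (fricative).
A voiceless bilabial fricative is [ɸ], so the surface segment is [ɸ].
The same rule applies at the second boundary: /k/ → [x] next to /ʃ/.

[lɔɸχixʃaʎə]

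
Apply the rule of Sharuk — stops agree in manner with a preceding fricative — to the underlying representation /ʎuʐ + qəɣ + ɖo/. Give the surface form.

/q/ is a voiceless uvular stop. The preceding trigger /ʐ/ is a fricative, so /q/ must become a fricative as well.
Changing only its manner to fricative gives [χ] — the voiceless uvular fricative.
At the second juncture, /ɖ/ likewise becomes [ʐ] adjacent to /ɣ/.

[ʎuʐχəɣʐo]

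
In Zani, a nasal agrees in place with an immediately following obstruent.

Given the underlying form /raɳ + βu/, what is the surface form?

The rule targets /ɳ/ (voiced retroflex nasal), which sits before the trigger /β/ (bilabial).
The voiced bilabial nasal is [m], so /ɳ/ → [m].

[ramβu]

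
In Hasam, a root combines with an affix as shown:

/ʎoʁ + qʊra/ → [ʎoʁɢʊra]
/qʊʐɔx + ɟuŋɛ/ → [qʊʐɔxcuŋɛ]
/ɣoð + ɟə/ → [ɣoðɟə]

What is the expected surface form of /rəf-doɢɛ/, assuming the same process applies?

[rəftoɢɛ]

The data show progressive voicing assimilation: /q/ → [ɢ] after /ʁ/; /ɟ/ → [c] after /x/. In each pair only voicing changes, matching the preceding consonant, while place and manner stay constant.
No alternation appears in [ɣoðɟə]: there the adjacent consonants already agree in voicing (/ɟ/ and /ð/ are both voiced), so this form is consistent with the same rule.
/d/ is a voiced alveolar stop. The preceding trigger /f/ is voiceless, so /d/ must become voiceless as well.
The voiceless alveolar stop is [t], so /d/ → [t].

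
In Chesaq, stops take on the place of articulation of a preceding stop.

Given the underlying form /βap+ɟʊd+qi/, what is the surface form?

The rule targets /ɟ/ (voiced palatal stop), which sits after the trigger /p/ (bilabial).
A voiced bilabial stop is [b], so the surface segment is [b].
At the second juncture, /q/ likewise becomes [t] adjacent to /d/.

[βapbʊdti]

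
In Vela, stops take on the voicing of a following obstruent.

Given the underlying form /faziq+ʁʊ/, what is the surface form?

/q/ is a voiceless uvular stop. The following trigger /ʁ/ is voiced, so /q/ must become voiced as well.
Changing only its voicing to voiced gives [ɢ] — the voiced uvular stop.

[faziɢʁʊ]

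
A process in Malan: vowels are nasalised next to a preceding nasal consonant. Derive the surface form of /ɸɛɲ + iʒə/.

[ɸɛɲĩʒə]

/i/ sits next to the nasal /ɲ/ and is therefore nasalised to [ĩ].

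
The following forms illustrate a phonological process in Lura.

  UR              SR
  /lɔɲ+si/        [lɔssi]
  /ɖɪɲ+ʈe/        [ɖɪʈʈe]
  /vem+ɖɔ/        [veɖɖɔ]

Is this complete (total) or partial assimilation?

total assimilation

Underlying /ɲ/ is realised as [s] next to /s/; /s/ itself does not change.
The output [s] is identical to the trigger /s/ — every feature (place, manner, voicing) has been copied — so this is total assimilation.
The remaining alternations confirm this: /ɲ/ → [ʈ] before /ʈ/; /m/ → [ɖ] before /ɖ/ — in each case the output is a copy of the following consonant.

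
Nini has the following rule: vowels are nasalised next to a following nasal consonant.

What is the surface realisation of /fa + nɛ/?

[fãnɛ]

/a/ sits next to the nasal /n/ and is therefore nasalised to [ã].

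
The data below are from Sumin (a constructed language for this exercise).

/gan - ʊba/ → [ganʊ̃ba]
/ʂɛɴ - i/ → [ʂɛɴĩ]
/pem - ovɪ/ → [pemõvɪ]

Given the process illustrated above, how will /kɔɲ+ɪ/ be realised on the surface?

[kɔɲɪ̃]

The data show progressive nasality assimilation (vowel nasalisation): /ʊ/ → [ʊ̃] after /n/; /i/ → [ĩ] after /ɴ/; /o/ → [õ] after /m/ — a vowel is nasalised by an immediately preceding nasal consonant.
/ɪ/ sits next to the nasal /ɲ/ and is therefore nasalised to [ɪ̃].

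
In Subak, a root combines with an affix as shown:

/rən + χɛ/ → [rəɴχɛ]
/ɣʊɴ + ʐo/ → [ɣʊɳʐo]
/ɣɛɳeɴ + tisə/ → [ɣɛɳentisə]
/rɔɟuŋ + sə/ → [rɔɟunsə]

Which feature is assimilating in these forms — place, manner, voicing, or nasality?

The segment that alternates is /n/, which surfaces as [ɴ] when adjacent to /χ/.
The change alveolar → uvular matches the place of the following /χ/, identifying this as place assimilation.
The other alternating forms pattern the same way: /ɴ/ → [ɳ] before /ʐ/ (uvular → retroflex, matching retroflex); /ɴ/ → [n] before /t/ (uvular → alveolar, matching alveolar); /ŋ/ → [n] before /s/ (velar → alveolar, matching alveolar) — only place changes, and always toward the following segment.

place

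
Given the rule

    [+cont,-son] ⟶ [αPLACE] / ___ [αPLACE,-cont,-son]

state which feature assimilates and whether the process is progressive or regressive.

The rule copies the place features (abbreviated [PLACE]) from the environment onto the target, so the assimilating feature is place.
Since the environment is written after the underscore, the trigger follows the target; the direction is regressive.

regressive place assimilation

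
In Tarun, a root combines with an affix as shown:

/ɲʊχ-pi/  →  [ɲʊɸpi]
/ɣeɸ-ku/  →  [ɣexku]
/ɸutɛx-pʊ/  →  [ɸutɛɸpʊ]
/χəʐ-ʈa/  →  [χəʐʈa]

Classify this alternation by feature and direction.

Comparing underlying and surface forms, /χ/ → [ɸ] is the alternation; the neighbouring /p/ is constant.
/χ/ is uvular while /p/ is bilabial; the output [ɸ] is bilabial, matching the trigger — so the feature that spreads is place.
Manner and voice are unchanged, so the assimilation is partial, not total.
The other alternating forms pattern the same way: /ɸ/ → [x] before /k/ (bilabial → velar, matching velar); /x/ → [ɸ] before /p/ (velar → bilabial, matching bilabial) — only place changes, and always toward the following segment.
Nothing changes in [χəʐʈa]: there the adjacent consonants already agree in place (/ʐ/ and /ʈ/ are both retroflex), so this form is consistent with the same rule.
The trigger is the following segment, so the direction is regressive (anticipatory).

regressive place assimilation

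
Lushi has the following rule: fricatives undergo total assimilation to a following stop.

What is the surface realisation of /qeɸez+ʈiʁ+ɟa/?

[qeɸeʈʈiɟɟa]

/z/ is the segment targeted by the rule; it sits immediately before /ʈ/, so it assimilates completely and surfaces as [ʈ].
The same rule applies at the second boundary: /ʁ/ → [ɟ] next to /ɟ/.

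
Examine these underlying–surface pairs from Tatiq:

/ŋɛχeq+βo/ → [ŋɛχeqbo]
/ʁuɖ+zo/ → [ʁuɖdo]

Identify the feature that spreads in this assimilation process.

manner

Comparing underlying and surface forms, /β/ → [b] is the alternation; the neighbouring /q/ is constant.
/β/ is a fricative while /q/ is a stop; the output [b] is a stop, matching the trigger — so the feature that spreads is manner.
The other alternating form patterns the same way: /z/ → [d] after /ɖ/ (fricative → stop, matching a stop) — only manner changes, and always toward the preceding segment.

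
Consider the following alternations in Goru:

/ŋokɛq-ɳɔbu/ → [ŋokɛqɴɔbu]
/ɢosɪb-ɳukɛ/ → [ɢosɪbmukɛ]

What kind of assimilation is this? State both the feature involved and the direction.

progressive place assimilation

Comparing underlying and surface forms, /ɳ/ → [ɴ] is the alternation; the neighbouring /q/ is constant.
The change retroflex → uvular matches the place of the preceding /q/, identifying this as place assimilation.
Manner and voice are unchanged, so the assimilation is partial, not total.
The other alternating form patterns the same way: /ɳ/ → [m] after /b/ (retroflex → bilabial, matching bilabial) — only place changes, and always toward the preceding segment.
The trigger is the preceding segment, so the direction is progressive (perseverative).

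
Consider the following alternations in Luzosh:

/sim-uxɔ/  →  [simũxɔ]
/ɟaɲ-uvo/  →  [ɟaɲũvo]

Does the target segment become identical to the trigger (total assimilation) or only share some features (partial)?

The vowel /u/ surfaces as nasalised [ũ] next to the preceding nasal /m/ — it has acquired the [+nasal] feature of its neighbour.
The other form shows the same pattern: /u/ → [ũ] after /ɲ/ — each time a vowel is nasalised next to a preceding nasal.

partial assimilation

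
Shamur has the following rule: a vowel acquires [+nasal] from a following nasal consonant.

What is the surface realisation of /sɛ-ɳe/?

[sɛ̃ɳe]

/ɛ/ sits next to the nasal /ɳ/ and is therefore nasalised to [ɛ̃].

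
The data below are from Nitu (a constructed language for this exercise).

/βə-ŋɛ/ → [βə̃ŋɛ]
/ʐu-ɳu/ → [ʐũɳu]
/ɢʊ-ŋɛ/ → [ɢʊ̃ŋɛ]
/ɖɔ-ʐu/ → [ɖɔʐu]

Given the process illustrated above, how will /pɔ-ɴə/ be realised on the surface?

The data show regressive nasality assimilation (vowel nasalisation): /ə/ → [ə̃] before /ŋ/; /u/ → [ũ] before /ɳ/; /ʊ/ → [ʊ̃] before /ŋ/ — a vowel is nasalised by an immediately following nasal consonant.
No change occurs in [ɖɔʐu] because the vowel at the boundary is adjacent to an oral consonant, not a nasal (/ɔ/ next to /ʐ/).
The vowel /ɔ/ is adjacent to the following nasal /ɴ/, so it acquires [+nasal] and surfaces as [ɔ̃].

[pɔ̃ɴə]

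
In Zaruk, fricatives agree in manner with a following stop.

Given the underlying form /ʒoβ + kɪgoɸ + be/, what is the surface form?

/β/ is a voiced bilabial fricative. The following trigger /k/ is a stop, so /β/ must become a stop as well.
Changing only its manner to stop gives [b] — the voiced bilabial stop.
The same rule applies at the second boundary: /ɸ/ → [p] next to /b/.

[ʒobkɪgopbe]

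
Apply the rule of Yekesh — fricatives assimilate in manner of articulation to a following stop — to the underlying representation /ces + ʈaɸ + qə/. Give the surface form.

[cetʈapqə]

The rule targets /s/ (voiceless alveolar fricative), which sits before the trigger /ʈ/ (stop).
The voiceless alveolar stop is [t], so /s/ → [t].
At the second juncture, /ɸ/ likewise becomes [p] adjacent to /q/.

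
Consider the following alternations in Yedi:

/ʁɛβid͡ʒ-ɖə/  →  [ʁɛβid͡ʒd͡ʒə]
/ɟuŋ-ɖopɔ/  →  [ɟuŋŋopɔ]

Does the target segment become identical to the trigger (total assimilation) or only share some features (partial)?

total assimilation

Comparing underlying and surface forms, /ɖ/ → [d͡ʒ] is the alternation; the neighbouring /d͡ʒ/ is constant.
The output [d͡ʒ] is identical to the trigger /d͡ʒ/ — every feature (place, manner, voicing) has been copied — so this is total assimilation.
The other form behaves the same way: /ɖ/ → [ŋ] after /ŋ/ — in each case the output is a copy of the preceding consonant.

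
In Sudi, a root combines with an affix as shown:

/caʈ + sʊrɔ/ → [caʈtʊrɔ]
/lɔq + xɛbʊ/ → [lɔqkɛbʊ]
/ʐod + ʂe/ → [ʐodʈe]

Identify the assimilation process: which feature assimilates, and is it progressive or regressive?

progressive manner assimilation

Underlying /s/ is realised as [t] next to /ʈ/; /ʈ/ itself does not change.
/s/ is a fricative while /ʈ/ is a stop; the output [t] is a stop, matching the trigger — so the feature that spreads is manner.
Place and voice are unchanged, so the assimilation is partial, not total.
The same holds elsewhere in the data: /x/ → [k] after /q/ (fricative → stop, matching a stop); /ʂ/ → [ʈ] after /d/ (fricative → stop, matching a stop) — only manner changes, and always toward the preceding segment.
The trigger is the preceding segment, so the direction is progressive (perseverative).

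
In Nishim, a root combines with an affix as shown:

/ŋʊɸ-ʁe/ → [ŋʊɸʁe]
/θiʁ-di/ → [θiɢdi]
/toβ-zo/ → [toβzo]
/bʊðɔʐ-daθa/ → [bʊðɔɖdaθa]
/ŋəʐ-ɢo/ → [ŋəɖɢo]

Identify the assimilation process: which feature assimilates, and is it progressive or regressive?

regressive manner assimilation

The segment that alternates is /ʁ/, which surfaces as [ɢ] when adjacent to /d/.
/ʁ/ is a fricative while /d/ is a stop; the output [ɢ] is a stop, matching the trigger — so the feature that spreads is manner.
Place and voice are unchanged, so the assimilation is partial, not total.
Checking the remaining alternations: /ʐ/ → [ɖ] before /d/ (fricative → stop, matching a stop); /ʐ/ → [ɖ] before /ɢ/ (fricative → stop, matching a stop) — only manner changes, and always toward the following segment.
No alternation appears in [ŋʊɸʁe], [toβzo]: there the adjacent consonants already agree in manner (/ɸ/ and /ʁ/ are both fricatives; /β/ and /z/ are both fricatives), so these forms are consistent with the same rule.
Since the segment that changes precedes the conditioning segment, the assimilation is regressive.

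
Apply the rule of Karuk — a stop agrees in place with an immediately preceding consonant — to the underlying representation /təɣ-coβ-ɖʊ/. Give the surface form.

[təɣkoβbʊ]

The rule targets /c/ (voiceless palatal stop), which sits after the trigger /ɣ/ (velar).
Changing only its place to velar gives [k] — the voiceless velar stop.
At the second juncture, /ɖ/ likewise becomes [b] adjacent to /β/.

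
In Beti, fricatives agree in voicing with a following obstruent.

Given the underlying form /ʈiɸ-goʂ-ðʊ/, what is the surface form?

[ʈiβgoʐðʊ]

The rule targets /ɸ/ (voiceless bilabial fricative), which sits before the trigger /g/ (voiced).
The voiced bilabial fricative is [β], so /ɸ/ → [β].
The same rule applies at the second boundary: /ʂ/ → [ʐ] next to /ð/.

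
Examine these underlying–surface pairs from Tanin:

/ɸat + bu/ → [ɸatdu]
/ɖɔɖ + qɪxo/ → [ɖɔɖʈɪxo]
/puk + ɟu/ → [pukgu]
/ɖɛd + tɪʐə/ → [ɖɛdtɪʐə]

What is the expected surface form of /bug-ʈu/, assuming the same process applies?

The data show progressive place assimilation: /b/ → [d] after /t/; /q/ → [ʈ] after /ɖ/; /ɟ/ → [g] after /k/. In each pair only place changes, matching the preceding consonant, while manner and voice stay constant.
Nothing changes in [ɖɛdtɪʐə]: there the adjacent consonants already agree in place (/t/ and /d/ are both alveolar), so this form is consistent with the same rule.
/ʈ/ is a voiceless retroflex stop. The preceding trigger /g/ is velar, so /ʈ/ must become velar as well.
A voiceless velar stop is [k], so the surface segment is [k].

[bugku]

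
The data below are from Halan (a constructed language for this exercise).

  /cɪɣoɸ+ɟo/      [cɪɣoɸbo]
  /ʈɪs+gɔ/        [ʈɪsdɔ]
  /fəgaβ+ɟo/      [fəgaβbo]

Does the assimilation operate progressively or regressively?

progressive

The segment that alternates is /ɟ/, which surfaces as [b] when adjacent to /ɸ/.
The change palatal → bilabial matches the place of the preceding /ɸ/, identifying this as place assimilation.
The other alternating forms pattern the same way: /g/ → [d] after /s/ (velar → alveolar, matching alveolar); /ɟ/ → [b] after /β/ (palatal → bilabial, matching bilabial) — only place changes, and always toward the preceding segment.
The trigger is the preceding segment, so the direction is progressive (perseverative).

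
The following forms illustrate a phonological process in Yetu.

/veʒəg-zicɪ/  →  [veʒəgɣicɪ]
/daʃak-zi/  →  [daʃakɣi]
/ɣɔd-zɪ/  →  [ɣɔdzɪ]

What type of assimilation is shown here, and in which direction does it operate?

Underlying /z/ is realised as [ɣ] next to /g/; /g/ itself does not change.
The change alveolar → velar matches the place of the preceding /g/, identifying this as place assimilation.
Manner and voice are unchanged, so the assimilation is partial, not total.
The other alternating form patterns the same way: /z/ → [ɣ] after /k/ (alveolar → velar, matching velar) — only place changes, and always toward the preceding segment.
No alternation appears in [ɣɔdzɪ]: there the adjacent consonants already agree in place (/z/ and /d/ are both alveolar), so this form is consistent with the same rule.
The trigger is the preceding segment, so the direction is progressive (perseverative).

progressive place assimilation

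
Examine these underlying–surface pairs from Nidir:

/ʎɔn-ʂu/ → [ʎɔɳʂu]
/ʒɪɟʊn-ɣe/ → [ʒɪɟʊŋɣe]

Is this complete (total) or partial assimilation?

Underlying /n/ is realised as [ɳ] next to /ʂ/; /ʂ/ itself does not change.
/n/ is alveolar while /ʂ/ is retroflex; the output [ɳ] is retroflex, matching the trigger — so the feature that spreads is place.
Manner and voice are unchanged, so the assimilation is partial, not total.
The other alternating form patterns the same way: /n/ → [ŋ] before /ɣ/ (alveolar → velar, matching velar) — only place changes, and always toward the following segment.

partial assimilation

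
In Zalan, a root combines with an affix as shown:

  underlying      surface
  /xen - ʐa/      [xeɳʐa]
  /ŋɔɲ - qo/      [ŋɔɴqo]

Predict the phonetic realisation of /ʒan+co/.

[ʒaɲco]

The data show regressive place assimilation: /n/ → [ɳ] before /ʐ/; /ɲ/ → [ɴ] before /q/. In each pair only place changes, matching the following consonant, while manner and voice stay constant.
The rule targets /n/ (voiced alveolar nasal), which sits before the trigger /c/ (palatal).
The voiced palatal nasal is [ɲ], so /n/ → [ɲ].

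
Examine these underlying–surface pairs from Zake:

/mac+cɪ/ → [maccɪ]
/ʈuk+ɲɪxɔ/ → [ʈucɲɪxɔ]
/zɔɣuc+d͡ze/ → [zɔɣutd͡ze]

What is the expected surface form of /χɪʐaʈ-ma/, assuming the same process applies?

[χɪʐapma]

The data show regressive place assimilation: /k/ → [c] before /ɲ/; /c/ → [t] before /d͡z/. In each pair only place changes, matching the following consonant, while manner and voice stay constant.
Nothing changes in [maccɪ]: there the adjacent consonants already agree in place (/c/ and /c/ are both palatal), so this form is consistent with the same rule.
The rule targets /ʈ/ (voiceless retroflex stop), which sits before the trigger /m/ (bilabial).
The voiceless bilabial stop is [p], so /ʈ/ → [p].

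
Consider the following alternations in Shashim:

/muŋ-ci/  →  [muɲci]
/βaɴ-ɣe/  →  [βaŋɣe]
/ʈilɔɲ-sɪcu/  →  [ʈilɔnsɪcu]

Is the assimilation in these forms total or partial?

partial assimilation

Comparing underlying and surface forms, /ŋ/ → [ɲ] is the alternation; the neighbouring /c/ is constant.
/ŋ/ is velar while /c/ is palatal; the output [ɲ] is palatal, matching the trigger — so the feature that spreads is place.
Manner and voice are unchanged, so the assimilation is partial, not total.
The other alternating forms pattern the same way: /ɴ/ → [ŋ] before /ɣ/ (uvular → velar, matching velar); /ɲ/ → [n] before /s/ (palatal → alveolar, matching alveolar) — only place changes, and always toward the following segment.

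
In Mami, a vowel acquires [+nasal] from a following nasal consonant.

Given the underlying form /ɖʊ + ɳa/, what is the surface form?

The vowel /ʊ/ is adjacent to the following nasal /ɳ/, so it acquires [+nasal] and surfaces as [ʊ̃].

[ɖʊ̃ɳa]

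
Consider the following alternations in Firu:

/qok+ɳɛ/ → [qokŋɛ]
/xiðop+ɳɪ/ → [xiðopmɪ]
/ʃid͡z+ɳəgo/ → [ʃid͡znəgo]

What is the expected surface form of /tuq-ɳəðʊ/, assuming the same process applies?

[tuqɴəðʊ]

The data show progressive place assimilation: /ɳ/ → [ŋ] after /k/; /ɳ/ → [m] after /p/; /ɳ/ → [n] after /d͡z/. In each pair only place changes, matching the preceding consonant, while manner and voice stay constant.
/ɳ/ is a voiced retroflex nasal. The preceding trigger /q/ is uvular, so /ɳ/ must become uvular as well.
A voiced uvular nasal is [ɴ], so the surface segment is [ɴ].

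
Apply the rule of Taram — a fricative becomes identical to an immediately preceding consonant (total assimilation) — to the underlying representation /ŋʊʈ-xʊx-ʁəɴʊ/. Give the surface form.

[ŋʊʈʈʊxxəɴʊ]

/x/ is the segment targeted by the rule; it sits immediately after /ʈ/, so it assimilates completely and surfaces as [ʈ].
The same rule applies at the second boundary: /ʁ/ → [x] next to /x/.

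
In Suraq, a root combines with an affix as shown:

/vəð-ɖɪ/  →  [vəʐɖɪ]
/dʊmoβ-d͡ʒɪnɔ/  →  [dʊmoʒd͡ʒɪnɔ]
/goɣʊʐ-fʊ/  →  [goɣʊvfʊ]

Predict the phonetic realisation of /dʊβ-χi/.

The data show regressive place assimilation: /ð/ → [ʐ] before /ɖ/; /β/ → [ʒ] before /d͡ʒ/; /ʐ/ → [v] before /f/. In each pair only place changes, matching the following consonant, while manner and voice stay constant.
/β/ is a voiced bilabial fricative. The following trigger /χ/ is uvular, so /β/ must become uvular as well.
Changing only its place to uvular gives [ʁ] — the voiced uvular fricative.

[dʊʁχi]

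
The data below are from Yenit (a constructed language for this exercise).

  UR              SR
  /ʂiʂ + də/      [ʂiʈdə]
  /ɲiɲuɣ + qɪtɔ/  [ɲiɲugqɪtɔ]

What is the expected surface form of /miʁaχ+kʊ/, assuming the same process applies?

The data show regressive manner assimilation: /ʂ/ → [ʈ] before /d/; /ɣ/ → [g] before /q/. In each pair only manner changes, matching the following consonant, while place and voice stay constant.
The rule targets /χ/ (voiceless uvular fricative), which sits before the trigger /k/ (stop).
Changing only its manner to stop gives [q] — the voiceless uvular stop.

[miʁaqkʊ]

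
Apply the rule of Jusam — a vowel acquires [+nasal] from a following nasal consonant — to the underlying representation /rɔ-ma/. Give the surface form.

/ɔ/ sits next to the nasal /m/ and is therefore nasalised to [ɔ̃].

[rɔ̃ma]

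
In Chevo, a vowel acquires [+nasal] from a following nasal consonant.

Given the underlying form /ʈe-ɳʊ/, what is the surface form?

The vowel /e/ is adjacent to the following nasal /ɳ/, so it acquires [+nasal] and surfaces as [ẽ].

[ʈẽɳʊ]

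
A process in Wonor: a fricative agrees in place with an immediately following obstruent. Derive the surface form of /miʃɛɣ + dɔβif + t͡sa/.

The rule targets /ɣ/ (voiced velar fricative), which sits before the trigger /d/ (alveolar).
The voiced alveolar fricative is [z], so /ɣ/ → [z].
At the second juncture, /f/ likewise becomes [s] adjacent to /t͡s/.

[miʃɛzdɔβist͡sa]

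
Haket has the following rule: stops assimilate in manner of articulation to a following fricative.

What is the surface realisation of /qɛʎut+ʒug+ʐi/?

[qɛʎusʒuɣʐi]

The rule targets /t/ (voiceless alveolar stop), which sits before the trigger /ʒ/ (fricative).
A voiceless alveolar fricative is [s], so the surface segment is [s].
At the second juncture, /g/ likewise becomes [ɣ] adjacent to /ʐ/.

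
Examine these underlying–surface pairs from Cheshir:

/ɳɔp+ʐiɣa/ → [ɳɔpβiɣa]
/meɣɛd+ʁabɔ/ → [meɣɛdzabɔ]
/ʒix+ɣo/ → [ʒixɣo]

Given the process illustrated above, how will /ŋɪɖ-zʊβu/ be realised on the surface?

[ŋɪɖʐʊβu]

The data show progressive place assimilation: /ʐ/ → [β] after /p/; /ʁ/ → [z] after /d/. In each pair only place changes, matching the preceding consonant, while manner and voice stay constant.
No alternation appears in [ʒixɣo]: there the adjacent consonants already agree in place (/ɣ/ and /x/ are both velar), so this form is consistent with the same rule.
The rule targets /z/ (voiced alveolar fricative), which sits after the trigger /ɖ/ (retroflex).
Changing only its place to retroflex gives [ʐ] — the voiced retroflex fricative.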